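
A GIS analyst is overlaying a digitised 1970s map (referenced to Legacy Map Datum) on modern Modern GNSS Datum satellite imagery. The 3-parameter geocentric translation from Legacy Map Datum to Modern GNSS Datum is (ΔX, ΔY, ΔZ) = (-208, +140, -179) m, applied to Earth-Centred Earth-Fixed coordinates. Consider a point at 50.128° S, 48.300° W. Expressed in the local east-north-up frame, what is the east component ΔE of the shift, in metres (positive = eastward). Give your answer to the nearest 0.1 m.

The local east axis at (φ, λ) is (−sin λ, cos λ, 0), so ΔE = −sin(-48.300°)·(-208) + cos(-48.300°)·140 = -62.17 m.

ΔE = -62.2 m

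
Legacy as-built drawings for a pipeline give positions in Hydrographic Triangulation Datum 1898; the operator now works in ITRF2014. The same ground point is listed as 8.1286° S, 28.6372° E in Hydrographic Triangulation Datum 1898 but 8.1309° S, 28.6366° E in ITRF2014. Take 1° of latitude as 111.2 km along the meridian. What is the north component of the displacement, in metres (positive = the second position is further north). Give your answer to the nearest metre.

ΔN = -256 m

Δφ = -8.1309° − -8.1286° = -0.0023°; Δλ = 28.6366° − 28.6372° = -0.0006°.
ΔN = Δφ × 111200 = -255.8 m; ΔE = Δλ × 111200 × cos(-8.1286°) = -0.0006 × 111200 × 0.989953 = -66.0 m.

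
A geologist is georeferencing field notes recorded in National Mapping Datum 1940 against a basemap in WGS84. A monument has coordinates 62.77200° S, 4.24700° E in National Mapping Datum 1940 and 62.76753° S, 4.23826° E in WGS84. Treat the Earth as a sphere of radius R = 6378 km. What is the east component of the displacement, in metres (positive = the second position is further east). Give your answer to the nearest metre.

ΔE = -445 m

Δφ = -62.76753° − -62.77200° = +0.00447°; Δλ = 4.23826° − 4.24700° = -0.00874°.
1° along a meridian = πR/180 = 111317 m.
ΔN = Δφ × 111317 = 497.6 m; ΔE = Δλ × 111317 × cos(-62.77200°) = -0.00874 × 111317 × 0.457533 = -445.1 m.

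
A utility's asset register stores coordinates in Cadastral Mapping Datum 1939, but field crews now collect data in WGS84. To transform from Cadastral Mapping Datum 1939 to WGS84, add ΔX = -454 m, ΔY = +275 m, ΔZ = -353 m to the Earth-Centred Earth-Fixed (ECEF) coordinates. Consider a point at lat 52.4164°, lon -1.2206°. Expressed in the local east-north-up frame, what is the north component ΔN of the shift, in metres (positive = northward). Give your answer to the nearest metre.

ΔN = 149 m

The local north axis is (−sin φ cos λ, −sin φ sin λ, cos φ), giving ΔN = 359.697 + 4.642 − 215.301 = 149.04 m.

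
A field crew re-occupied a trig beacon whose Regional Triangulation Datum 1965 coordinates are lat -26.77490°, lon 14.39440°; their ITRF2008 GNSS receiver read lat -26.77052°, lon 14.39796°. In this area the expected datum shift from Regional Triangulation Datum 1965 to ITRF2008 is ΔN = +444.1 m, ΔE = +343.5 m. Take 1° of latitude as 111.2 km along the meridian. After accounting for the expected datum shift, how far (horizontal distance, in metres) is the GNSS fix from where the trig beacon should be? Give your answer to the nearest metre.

44 m

Observed coordinate differences: Δφ = +0.00438°, Δλ = +0.00356°.
Converting to metres (1° lat = 111200 m, cos φ = 0.892783): observed ΔN = 487.1 m, observed ΔE = 353.4 m.
Subtracting the expected shift leaves a residual of 487.1 − (444.1) = 43.0 m north and 353.4 − (343.5) = 9.9 m east.
Residual distance = √(43.0² + 9.9²) = 44.1 m.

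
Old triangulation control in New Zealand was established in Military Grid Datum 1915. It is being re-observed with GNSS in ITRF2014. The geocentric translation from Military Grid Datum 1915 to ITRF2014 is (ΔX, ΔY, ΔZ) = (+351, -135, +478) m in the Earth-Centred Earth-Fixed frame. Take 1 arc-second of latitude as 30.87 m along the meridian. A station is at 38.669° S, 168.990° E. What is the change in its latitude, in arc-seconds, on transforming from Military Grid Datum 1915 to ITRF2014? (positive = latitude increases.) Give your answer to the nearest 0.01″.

sin φ = -0.624820, cos φ = 0.780769, sin λ = 0.190980, cos λ = -0.981594.
North component: ΔN = −sin φ cos λ·ΔX − sin φ sin λ·ΔY + cos φ·ΔZ = −(-0.624820)(-0.981594)(351) − (-0.624820)(0.190980)(-135) + (0.780769)(478) = 141.82 m.
1° of latitude spans 3600 × 30.87 = 111132 m, so Δφ = 141.82 / 111132 × 3600 = 4.594″.

Δφ = 4.59″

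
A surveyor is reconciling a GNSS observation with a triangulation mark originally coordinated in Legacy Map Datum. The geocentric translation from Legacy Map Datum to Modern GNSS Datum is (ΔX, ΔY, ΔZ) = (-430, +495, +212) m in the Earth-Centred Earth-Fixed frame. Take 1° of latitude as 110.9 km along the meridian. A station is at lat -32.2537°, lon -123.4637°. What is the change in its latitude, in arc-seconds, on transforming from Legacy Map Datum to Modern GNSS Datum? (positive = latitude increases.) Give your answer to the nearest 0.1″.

Δφ = 2.8″

sin φ = -0.533669, cos φ = 0.845693, sin λ = -0.834235, cos λ = -0.551409.
North component: ΔN = −sin φ cos λ·ΔX − sin φ sin λ·ΔY + cos φ·ΔZ = −(-0.533669)(-0.551409)(-430) − (-0.533669)(-0.834235)(495) + (0.845693)(212) = 85.45 m.
1° of latitude spans 110900 m, so Δφ = 85.45 / 110900 × 3600 = 2.774″.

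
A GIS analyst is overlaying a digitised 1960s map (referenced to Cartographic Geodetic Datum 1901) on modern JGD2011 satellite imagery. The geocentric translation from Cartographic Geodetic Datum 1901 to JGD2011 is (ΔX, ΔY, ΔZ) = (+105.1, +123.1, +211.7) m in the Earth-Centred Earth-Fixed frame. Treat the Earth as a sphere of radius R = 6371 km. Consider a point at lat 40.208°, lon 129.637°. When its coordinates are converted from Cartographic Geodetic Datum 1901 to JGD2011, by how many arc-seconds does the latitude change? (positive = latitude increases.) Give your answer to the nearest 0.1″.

Δφ = 4.7″

sin φ = 0.645564, cos φ = 0.763706, sin λ = 0.770101, cos λ = -0.637921.
North component: ΔN = −sin φ cos λ·ΔX − sin φ sin λ·ΔY + cos φ·ΔZ = −(0.645564)(-0.637921)(105.1) − (0.645564)(0.770101)(123.1) + (0.763706)(211.7) = 143.76 m.
1° of latitude spans πR/180 = 111195 m, so Δφ = 143.76 / 111195 × 3600 = 4.654″.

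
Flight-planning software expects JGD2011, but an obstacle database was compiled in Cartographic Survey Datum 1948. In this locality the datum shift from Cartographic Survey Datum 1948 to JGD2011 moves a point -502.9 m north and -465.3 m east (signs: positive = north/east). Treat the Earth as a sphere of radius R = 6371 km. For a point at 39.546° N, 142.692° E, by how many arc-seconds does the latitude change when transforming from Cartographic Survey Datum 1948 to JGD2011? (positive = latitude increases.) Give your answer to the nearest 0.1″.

On a sphere of radius R, 1 rad of latitude = R, so Δφ = ΔN / R = -502.9 / 6371000 = -7.8936e-05 rad = -16.282″.

Δφ = -16.3″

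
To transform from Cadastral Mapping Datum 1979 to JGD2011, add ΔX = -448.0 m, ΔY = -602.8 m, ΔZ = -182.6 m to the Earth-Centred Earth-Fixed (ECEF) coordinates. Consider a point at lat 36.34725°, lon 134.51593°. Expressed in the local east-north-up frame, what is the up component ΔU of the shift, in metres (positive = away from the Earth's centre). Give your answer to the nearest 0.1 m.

ΔU = -201.4 m

The local up (radial) axis is (cos φ cos λ, cos φ sin λ, sin φ), giving ΔU = 252.986 − 346.202 − 108.223 = -201.44 m.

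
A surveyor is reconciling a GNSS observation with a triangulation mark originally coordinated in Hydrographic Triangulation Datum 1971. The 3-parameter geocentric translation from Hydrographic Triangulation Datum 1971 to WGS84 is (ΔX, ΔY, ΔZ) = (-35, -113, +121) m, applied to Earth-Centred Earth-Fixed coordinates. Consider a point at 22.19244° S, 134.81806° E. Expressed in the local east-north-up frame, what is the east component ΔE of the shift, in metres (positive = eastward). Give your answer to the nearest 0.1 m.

The local east axis at (φ, λ) is (−sin λ, cos λ, 0), so ΔE = −sin(134.81806°)·(-35) + cos(134.81806°)·(-113) = 104.48 m.

ΔE = 104.5 m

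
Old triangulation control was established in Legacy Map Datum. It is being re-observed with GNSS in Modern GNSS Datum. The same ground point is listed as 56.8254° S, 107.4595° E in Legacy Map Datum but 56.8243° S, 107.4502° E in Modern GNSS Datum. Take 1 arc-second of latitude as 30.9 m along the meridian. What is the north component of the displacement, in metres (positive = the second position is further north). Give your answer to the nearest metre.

Δφ = -56.8243° − -56.8254° = +0.0011°; Δλ = 107.4502° − 107.4595° = -0.0093°.
1° of latitude = 3600 × 30.90 = 111240 m.
ΔN = Δφ × 111240 = 122.4 m; ΔE = Δλ × 111240 × cos(-56.8254°) = -0.0093 × 111240 × 0.547192 = -566.1 m.

ΔN = 122 m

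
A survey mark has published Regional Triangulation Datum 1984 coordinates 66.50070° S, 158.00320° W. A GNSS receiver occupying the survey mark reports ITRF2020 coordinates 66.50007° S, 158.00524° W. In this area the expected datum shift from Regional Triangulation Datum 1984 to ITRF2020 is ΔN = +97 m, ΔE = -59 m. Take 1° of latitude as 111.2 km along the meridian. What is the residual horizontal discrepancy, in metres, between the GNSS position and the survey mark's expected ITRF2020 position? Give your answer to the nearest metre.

Observed coordinate differences: Δφ = +0.00063°, Δλ = -0.00204°.
Converting to metres (1° lat = 111200 m, cos φ = 0.398738): observed ΔN = 70.1 m, observed ΔE = -90.5 m.
Subtracting the expected shift leaves a residual of 70.1 − (97) = -26.9 m north and -90.5 − (-59) = -31.5 m east.
Residual distance = √((-26.9)² + (-31.5)²) = 41.4 m.

41 m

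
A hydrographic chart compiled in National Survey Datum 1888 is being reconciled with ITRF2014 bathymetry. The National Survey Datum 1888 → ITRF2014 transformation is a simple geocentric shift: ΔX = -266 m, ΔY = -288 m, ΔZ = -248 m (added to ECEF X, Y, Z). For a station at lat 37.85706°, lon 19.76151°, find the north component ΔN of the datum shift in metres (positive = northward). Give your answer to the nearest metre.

ΔN = 18 m

The local north axis is (−sin φ cos λ, −sin φ sin λ, cos φ), giving ΔN = 153.629 + 59.758 − 195.807 = 17.58 m.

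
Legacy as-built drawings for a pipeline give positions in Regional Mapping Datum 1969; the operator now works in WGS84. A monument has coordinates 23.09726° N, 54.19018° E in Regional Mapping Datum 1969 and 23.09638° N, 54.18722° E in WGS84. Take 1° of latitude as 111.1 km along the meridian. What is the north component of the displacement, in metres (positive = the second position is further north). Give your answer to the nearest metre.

Δφ = 23.09638° − 23.09726° = -0.00088°; Δλ = 54.18722° − 54.19018° = -0.00296°.
ΔN = Δφ × 111100 = -97.8 m; ΔE = Δλ × 111100 × cos(23.09726°) = -0.00296 × 111100 × 0.919840 = -302.5 m.

ΔN = -98 m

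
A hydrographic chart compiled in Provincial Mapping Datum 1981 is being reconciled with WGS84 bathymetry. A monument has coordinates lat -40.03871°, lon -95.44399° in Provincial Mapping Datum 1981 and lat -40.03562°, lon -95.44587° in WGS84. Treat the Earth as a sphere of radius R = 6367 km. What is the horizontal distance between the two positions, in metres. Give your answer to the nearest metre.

379 m

Δφ = -40.03562° − -40.03871° = +0.00309°; Δλ = -95.44587° − -95.44399° = -0.00188°.
1° along a meridian = πR/180 = 111125 m.
ΔN = Δφ × 111125 = 343.4 m; ΔE = Δλ × 111125 × cos(-40.03871°) = -0.00188 × 111125 × 0.765610 = -159.9 m.
Distance = √(ΔE² + ΔN²) = √((-159.9)² + 343.4²) = 378.8 m.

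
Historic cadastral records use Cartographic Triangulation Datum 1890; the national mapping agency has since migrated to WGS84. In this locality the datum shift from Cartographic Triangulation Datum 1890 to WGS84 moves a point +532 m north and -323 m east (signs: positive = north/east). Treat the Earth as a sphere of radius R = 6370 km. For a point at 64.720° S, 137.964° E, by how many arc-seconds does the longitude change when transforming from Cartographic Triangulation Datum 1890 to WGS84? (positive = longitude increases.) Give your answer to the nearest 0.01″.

At latitude -64.720°, cos φ = 0.427042.
One radian of longitude at latitude φ spans R cos φ, so Δλ = ΔE / (R cos φ) = -323.0 / (6370000 × 0.427042) = -1.1874e-04 rad = -24.492″.

Δλ = -24.49″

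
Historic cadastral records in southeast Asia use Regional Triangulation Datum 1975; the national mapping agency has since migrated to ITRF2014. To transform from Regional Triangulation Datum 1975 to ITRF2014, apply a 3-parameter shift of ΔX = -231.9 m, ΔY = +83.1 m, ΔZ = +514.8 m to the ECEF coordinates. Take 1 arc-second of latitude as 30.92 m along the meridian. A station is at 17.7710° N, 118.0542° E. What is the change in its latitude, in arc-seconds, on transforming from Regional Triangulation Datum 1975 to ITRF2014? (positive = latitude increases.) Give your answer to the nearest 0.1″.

sin φ = 0.305213, cos φ = 0.952284, sin λ = 0.882503, cos λ = -0.470307.
North component: ΔN = −sin φ cos λ·ΔX − sin φ sin λ·ΔY + cos φ·ΔZ = −(0.305213)(-0.470307)(-231.9) − (0.305213)(0.882503)(83.1) + (0.952284)(514.8) = 434.56 m.
1° of latitude spans 3600 × 30.92 = 111312 m, so Δφ = 434.56 / 111312 × 3600 = 14.054″.

Δφ = 14.1″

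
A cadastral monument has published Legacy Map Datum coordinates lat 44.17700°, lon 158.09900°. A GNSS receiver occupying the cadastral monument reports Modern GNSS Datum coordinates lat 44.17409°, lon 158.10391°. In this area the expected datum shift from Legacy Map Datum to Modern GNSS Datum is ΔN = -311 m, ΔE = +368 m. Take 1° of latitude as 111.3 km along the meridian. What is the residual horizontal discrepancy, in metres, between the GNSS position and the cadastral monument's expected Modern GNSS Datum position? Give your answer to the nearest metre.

Observed coordinate differences: Δφ = -0.00291°, Δλ = +0.00491°.
Converting to metres (1° lat = 111300 m, cos φ = 0.717190): observed ΔN = -323.9 m, observed ΔE = 391.9 m.
Subtracting the expected shift leaves a residual of -323.9 − (-311) = -12.9 m north and 391.9 − (368) = 23.9 m east.
Residual distance = √((-12.9)² + 23.9²) = 27.2 m.

27 m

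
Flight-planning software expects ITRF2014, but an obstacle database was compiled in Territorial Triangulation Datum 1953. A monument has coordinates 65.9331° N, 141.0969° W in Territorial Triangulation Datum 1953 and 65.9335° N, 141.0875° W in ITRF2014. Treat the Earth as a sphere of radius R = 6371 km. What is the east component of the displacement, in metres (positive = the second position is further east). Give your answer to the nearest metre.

Δφ = 65.9335° − 65.9331° = +0.0004°; Δλ = -141.0875° − -141.0969° = +0.0094°.
1° along a meridian = πR/180 = 111195 m.
ΔN = Δφ × 111195 = 44.5 m; ΔE = Δλ × 111195 × cos(65.9331°) = +0.0094 × 111195 × 0.407803 = 426.2 m.

ΔE = 426 m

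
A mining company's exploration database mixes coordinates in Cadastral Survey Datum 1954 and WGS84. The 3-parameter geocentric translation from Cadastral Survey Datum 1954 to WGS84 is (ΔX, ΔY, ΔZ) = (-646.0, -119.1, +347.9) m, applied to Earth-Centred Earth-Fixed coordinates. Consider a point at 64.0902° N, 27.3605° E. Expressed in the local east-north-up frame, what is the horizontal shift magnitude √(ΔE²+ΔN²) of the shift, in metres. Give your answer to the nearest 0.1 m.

The local east axis at (φ, λ) is (−sin λ, cos λ, 0), so ΔE = −sin(27.3605°)·(-646.0) + cos(27.3605°)·(-119.1) = 191.12 m.
The local north axis is (−sin φ cos λ, −sin φ sin λ, cos φ), giving ΔN = 516.064 + 49.235 + 152.017 = 717.32 m.
Horizontal magnitude = √(ΔE² + ΔN²) = √(191.12² + 717.32²) = 742.34 m.

742.3 m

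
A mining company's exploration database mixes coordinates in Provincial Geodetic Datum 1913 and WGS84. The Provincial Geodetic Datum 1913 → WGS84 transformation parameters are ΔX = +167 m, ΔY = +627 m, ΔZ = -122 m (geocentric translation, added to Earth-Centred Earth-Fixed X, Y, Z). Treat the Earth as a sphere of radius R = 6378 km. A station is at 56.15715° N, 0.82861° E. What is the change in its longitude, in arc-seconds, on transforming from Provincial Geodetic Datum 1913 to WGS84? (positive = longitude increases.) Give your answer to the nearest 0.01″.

sin φ = 0.830568, cos φ = 0.556917, sin λ = 0.014461, cos λ = 0.999895.
East component: ΔE = −sin λ·ΔX + cos λ·ΔY = −(0.014461)(167) + (0.999895)(627) = 624.52 m.
1° of latitude spans πR/180 = 111317 m; at latitude φ, 1° of longitude spans that × cos φ = 61994.4 m, so Δλ = 624.52 / 61994.4 × 3600 = 36.266″.

Δλ = 36.27″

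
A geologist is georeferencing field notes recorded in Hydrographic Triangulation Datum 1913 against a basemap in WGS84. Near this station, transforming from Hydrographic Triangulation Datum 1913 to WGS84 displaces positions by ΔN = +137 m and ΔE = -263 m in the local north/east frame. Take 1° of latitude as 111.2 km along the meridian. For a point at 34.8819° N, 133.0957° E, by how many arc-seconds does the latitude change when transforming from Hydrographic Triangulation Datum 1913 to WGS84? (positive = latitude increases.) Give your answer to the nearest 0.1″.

Δφ = 4.4″

1° of latitude = 111.2 km, so Δφ = 137.0 / 111200 = 0.0012320° = 4.435″.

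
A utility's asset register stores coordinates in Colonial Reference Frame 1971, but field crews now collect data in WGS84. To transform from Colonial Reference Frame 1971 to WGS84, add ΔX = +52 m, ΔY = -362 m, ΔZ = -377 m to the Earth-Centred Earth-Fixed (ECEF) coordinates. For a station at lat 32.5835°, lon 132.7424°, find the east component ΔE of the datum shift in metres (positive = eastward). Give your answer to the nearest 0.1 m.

The local east axis at (φ, λ) is (−sin λ, cos λ, 0), so ΔE = −sin(132.7424°)·52 + cos(132.7424°)·(-362) = 207.50 m.

ΔE = 207.5 m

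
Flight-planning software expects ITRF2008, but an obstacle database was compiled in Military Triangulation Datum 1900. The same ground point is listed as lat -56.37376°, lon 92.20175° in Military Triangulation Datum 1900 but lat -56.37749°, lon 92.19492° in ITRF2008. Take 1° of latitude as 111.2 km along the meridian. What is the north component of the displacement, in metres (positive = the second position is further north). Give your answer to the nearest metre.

ΔN = -415 m

Δφ = -56.37749° − -56.37376° = -0.00373°; Δλ = 92.19492° − 92.20175° = -0.00683°.
ΔN = Δφ × 111200 = -414.8 m; ΔE = Δλ × 111200 × cos(-56.37376°) = -0.00683 × 111200 × 0.553773 = -420.6 m.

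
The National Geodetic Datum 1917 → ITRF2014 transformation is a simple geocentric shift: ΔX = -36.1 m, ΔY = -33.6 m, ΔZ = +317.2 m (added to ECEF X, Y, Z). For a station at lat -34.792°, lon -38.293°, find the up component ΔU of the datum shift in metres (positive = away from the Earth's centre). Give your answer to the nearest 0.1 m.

At φ = -34.792°, λ = -38.293°: sin φ = -0.570599, cos φ = 0.821229, sin λ = -0.619683, cos λ = 0.784852.
ΔU = cos φ cos λ·ΔX + cos φ sin λ·ΔY + sin φ·ΔZ = (0.821229)(0.784852)(-36.1) + (0.821229)(-0.619683)(-33.6) + (-0.570599)(317.2) = -187.16 m.

ΔU = -187.2 m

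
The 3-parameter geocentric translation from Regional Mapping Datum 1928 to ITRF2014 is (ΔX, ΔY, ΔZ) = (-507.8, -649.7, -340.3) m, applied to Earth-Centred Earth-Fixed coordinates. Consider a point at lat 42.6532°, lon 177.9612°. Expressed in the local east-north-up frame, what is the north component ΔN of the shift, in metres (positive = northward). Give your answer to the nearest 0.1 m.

ΔN = -578.5 m

At φ = 42.6532°, λ = 177.9612°: sin φ = 0.677559, cos φ = 0.735468, sin λ = 0.035576, cos λ = -0.999367.
ΔN = −sin φ cos λ·ΔX − sin φ sin λ·ΔY + cos φ·ΔZ = −(0.677559)(-0.999367)(-507.8) − (0.677559)(0.035576)(-649.7) + (0.735468)(-340.3) = -578.47 m.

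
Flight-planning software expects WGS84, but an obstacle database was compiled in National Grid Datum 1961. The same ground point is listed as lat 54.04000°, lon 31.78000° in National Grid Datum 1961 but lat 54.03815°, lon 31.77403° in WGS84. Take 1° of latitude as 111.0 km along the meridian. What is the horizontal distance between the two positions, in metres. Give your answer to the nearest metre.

Δφ = 54.03815° − 54.04000° = -0.00185°; Δλ = 31.77403° − 31.78000° = -0.00597°.
ΔN = Δφ × 111000 = -205.3 m; ΔE = Δλ × 111000 × cos(54.04000°) = -0.00597 × 111000 × 0.587220 = -389.1 m.
Distance = √(ΔE² + ΔN²) = √((-389.1)² + (-205.3)²) = 440.0 m.

440 m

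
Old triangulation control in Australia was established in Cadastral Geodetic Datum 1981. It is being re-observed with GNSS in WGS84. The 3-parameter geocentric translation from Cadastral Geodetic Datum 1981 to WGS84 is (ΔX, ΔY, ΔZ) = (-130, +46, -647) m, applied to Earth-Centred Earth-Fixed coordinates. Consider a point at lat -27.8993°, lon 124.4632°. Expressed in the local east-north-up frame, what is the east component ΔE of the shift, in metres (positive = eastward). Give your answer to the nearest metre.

ΔE = 81 m

The local east axis at (φ, λ) is (−sin λ, cos λ, 0), so ΔE = −sin(124.4632°)·(-130) + cos(124.4632°)·46 = 81.15 m.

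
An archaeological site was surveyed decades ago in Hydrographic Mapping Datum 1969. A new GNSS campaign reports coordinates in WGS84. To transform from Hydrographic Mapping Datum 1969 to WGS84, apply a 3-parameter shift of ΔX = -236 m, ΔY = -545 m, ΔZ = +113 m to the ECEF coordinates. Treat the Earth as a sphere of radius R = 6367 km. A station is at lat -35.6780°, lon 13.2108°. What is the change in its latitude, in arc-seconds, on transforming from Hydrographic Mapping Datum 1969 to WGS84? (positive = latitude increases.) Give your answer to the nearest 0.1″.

sin φ = -0.583229, cos φ = 0.812308, sin λ = 0.228534, cos λ = 0.973536.
North component: ΔN = −sin φ cos λ·ΔX − sin φ sin λ·ΔY + cos φ·ΔZ = −(-0.583229)(0.973536)(-236) − (-0.583229)(0.228534)(-545) + (0.812308)(113) = -114.85 m.
1° of latitude spans πR/180 = 111125 m, so Δφ = -114.85 / 111125 × 3600 = -3.721″.

Δφ = -3.7″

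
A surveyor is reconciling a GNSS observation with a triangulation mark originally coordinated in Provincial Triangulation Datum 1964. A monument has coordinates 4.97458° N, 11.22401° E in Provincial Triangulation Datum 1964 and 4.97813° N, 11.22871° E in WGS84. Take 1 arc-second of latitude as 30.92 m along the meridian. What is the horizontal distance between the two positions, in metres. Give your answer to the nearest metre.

Δφ = 4.97813° − 4.97458° = +0.00355°; Δλ = 11.22871° − 11.22401° = +0.00470°.
1° of latitude = 3600 × 30.92 = 111312 m.
ΔN = Δφ × 111312 = 395.2 m; ΔE = Δλ × 111312 × cos(4.97458°) = +0.00470 × 111312 × 0.996233 = 521.2 m.
Distance = √(ΔE² + ΔN²) = √(521.2² + 395.2²) = 654.1 m.

654 m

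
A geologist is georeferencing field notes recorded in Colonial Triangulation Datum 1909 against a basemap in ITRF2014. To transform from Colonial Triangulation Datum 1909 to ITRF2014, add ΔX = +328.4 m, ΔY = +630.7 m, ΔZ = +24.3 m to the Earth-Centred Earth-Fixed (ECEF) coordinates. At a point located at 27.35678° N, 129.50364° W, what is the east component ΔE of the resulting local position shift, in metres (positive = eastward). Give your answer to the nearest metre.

At φ = 27.35678°, λ = -129.50364°: sin φ = 0.459530, cos φ = 0.888162, sin λ = -0.771584, cos λ = -0.636127.
ΔE = −sin λ·ΔX + cos λ·ΔY = −(-0.771584)·(328.4) + (-0.636127)·(630.7) = -147.82 m.

ΔE = -148 m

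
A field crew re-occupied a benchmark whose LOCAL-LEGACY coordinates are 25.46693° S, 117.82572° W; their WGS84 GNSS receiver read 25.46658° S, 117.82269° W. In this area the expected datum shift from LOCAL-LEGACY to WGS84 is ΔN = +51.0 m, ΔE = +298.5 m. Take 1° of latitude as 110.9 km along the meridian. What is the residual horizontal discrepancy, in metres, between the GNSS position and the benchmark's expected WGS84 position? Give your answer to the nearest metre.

13 m

Observed coordinate differences: Δφ = +0.00035°, Δλ = +0.00303°.
Converting to metres (1° lat = 110900 m, cos φ = 0.902834): observed ΔN = 38.8 m, observed ΔE = 303.4 m.
Subtracting the expected shift leaves a residual of 38.8 − (51.0) = -12.2 m north and 303.4 − (298.5) = 4.9 m east.
Residual distance = √((-12.2)² + 4.9²) = 13.1 m.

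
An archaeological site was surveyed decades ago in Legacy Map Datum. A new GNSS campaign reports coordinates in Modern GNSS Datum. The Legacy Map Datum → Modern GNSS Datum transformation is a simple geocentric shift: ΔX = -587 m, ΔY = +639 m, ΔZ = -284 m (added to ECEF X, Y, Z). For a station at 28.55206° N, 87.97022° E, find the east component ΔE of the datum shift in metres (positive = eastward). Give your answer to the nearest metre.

ΔE = 609 m

At φ = 28.55206°, λ = 87.97022°: sin φ = 0.477957, cos φ = 0.878383, sin λ = 0.999373, cos λ = 0.035419.
ΔE = −sin λ·ΔX + cos λ·ΔY = −(0.999373)·(-587) + (0.035419)·(639) = 609.26 m.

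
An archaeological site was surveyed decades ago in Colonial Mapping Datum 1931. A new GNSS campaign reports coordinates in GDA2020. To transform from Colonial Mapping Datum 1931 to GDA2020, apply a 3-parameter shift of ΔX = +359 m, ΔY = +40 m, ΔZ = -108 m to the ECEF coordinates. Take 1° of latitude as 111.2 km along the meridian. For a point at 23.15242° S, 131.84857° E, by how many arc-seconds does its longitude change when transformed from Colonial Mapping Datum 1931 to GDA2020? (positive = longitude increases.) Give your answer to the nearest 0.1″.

Δλ = -10.4″

sin φ = -0.393178, cos φ = 0.919462, sin λ = 0.744911, cos λ = -0.667164.
East component: ΔE = −sin λ·ΔX + cos λ·ΔY = −(0.744911)(359) + (-0.667164)(40) = -294.11 m.
1° of latitude spans 111200 m; at latitude φ, 1° of longitude spans that × cos φ = 102244.2 m, so Δλ = -294.11 / 102244.2 × 3600 = -10.356″.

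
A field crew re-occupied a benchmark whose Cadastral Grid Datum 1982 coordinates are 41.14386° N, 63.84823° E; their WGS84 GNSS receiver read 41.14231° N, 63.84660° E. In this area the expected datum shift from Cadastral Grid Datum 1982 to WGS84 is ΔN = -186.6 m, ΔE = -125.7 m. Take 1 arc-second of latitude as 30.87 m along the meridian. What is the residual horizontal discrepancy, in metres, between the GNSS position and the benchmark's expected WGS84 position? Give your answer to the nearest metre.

Observed coordinate differences: Δφ = -0.00155°, Δλ = -0.00163°.
Converting to metres (1° lat = 111132 m, cos φ = 0.753060): observed ΔN = -172.3 m, observed ΔE = -136.4 m.
Subtracting the expected shift leaves a residual of -172.3 − (-186.6) = 14.3 m north and -136.4 − (-125.7) = -10.7 m east.
Residual distance = √(14.3² + (-10.7)²) = 17.9 m.

18 m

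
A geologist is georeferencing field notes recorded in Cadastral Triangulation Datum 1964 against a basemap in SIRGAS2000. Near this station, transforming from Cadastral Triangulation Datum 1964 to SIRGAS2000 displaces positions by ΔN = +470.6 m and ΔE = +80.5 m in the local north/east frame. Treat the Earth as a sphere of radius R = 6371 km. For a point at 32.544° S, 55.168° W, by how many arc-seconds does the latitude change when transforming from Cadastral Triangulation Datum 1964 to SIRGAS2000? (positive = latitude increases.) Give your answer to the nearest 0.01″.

Δφ = 15.24″

On a sphere of radius R, 1 rad of latitude = R, so Δφ = ΔN / R = 470.6 / 6371000 = 7.3866e-05 rad = 15.236″.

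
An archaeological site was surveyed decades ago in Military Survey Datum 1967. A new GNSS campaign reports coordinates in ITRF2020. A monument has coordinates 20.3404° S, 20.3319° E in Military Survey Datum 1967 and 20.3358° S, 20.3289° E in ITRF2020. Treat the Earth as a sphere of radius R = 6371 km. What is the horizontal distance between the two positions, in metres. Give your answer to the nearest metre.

600 m

Δφ = -20.3358° − -20.3404° = +0.0046°; Δλ = 20.3289° − 20.3319° = -0.0030°.
1° along a meridian = πR/180 = 111195 m.
ΔN = Δφ × 111195 = 511.5 m; ΔE = Δλ × 111195 × cos(-20.3404°) = -0.0030 × 111195 × 0.937644 = -312.8 m.
Distance = √(ΔE² + ΔN²) = √((-312.8)² + 511.5²) = 599.6 m.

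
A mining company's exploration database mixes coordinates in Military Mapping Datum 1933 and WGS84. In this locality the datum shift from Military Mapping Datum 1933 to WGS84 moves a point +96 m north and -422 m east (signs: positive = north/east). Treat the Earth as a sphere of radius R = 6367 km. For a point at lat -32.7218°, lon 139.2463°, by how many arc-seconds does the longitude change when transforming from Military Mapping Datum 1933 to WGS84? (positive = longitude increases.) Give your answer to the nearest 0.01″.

Δλ = -16.25″

At latitude -32.7218°, cos φ = 0.841305.
One radian of longitude at latitude φ spans R cos φ, so Δλ = ΔE / (R cos φ) = -422.0 / (6367000 × 0.841305) = -7.8781e-05 rad = -16.250″.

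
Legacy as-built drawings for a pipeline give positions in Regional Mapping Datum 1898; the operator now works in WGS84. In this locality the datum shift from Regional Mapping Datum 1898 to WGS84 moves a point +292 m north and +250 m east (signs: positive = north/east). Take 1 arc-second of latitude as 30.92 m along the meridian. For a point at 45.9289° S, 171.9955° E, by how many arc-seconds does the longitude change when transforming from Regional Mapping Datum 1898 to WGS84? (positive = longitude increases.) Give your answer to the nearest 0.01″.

At latitude -45.9289°, cos φ = 0.695550.
1″ of longitude at this latitude = 30.92 × cos φ = 21.5064 m, so Δλ = 250.0 / 21.5064 = 11.624″.

Δλ = 11.62″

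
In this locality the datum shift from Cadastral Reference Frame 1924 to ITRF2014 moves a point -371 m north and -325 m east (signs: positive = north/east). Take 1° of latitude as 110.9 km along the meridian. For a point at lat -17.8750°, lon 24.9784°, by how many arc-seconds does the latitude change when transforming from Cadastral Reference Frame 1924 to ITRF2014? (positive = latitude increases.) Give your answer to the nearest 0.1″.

1° of latitude = 110.9 km, so Δφ = -371.0 / 110900 = -0.0033454° = -12.043″.

Δφ = -12.0″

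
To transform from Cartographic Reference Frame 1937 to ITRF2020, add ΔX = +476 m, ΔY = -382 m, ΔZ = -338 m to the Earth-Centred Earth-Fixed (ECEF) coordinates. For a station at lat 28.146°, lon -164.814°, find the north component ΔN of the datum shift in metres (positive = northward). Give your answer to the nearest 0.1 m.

ΔN = -128.5 m

At φ = 28.146°, λ = -164.814°: sin φ = 0.471720, cos φ = 0.881748, sin λ = -0.261953, cos λ = -0.965081.
ΔN = −sin φ cos λ·ΔX − sin φ sin λ·ΔY + cos φ·ΔZ = −(0.471720)(-0.965081)(476) − (0.471720)(-0.261953)(-382) + (0.881748)(-338) = -128.54 m.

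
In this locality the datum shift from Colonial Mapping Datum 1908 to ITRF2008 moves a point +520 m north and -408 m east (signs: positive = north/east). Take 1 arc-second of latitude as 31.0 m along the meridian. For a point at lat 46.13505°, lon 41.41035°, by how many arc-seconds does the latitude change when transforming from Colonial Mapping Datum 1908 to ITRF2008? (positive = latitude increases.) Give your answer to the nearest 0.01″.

1″ of latitude = 31.00 m, so Δφ = 520.0 / 31.00 = 16.774″.

Δφ = 16.77″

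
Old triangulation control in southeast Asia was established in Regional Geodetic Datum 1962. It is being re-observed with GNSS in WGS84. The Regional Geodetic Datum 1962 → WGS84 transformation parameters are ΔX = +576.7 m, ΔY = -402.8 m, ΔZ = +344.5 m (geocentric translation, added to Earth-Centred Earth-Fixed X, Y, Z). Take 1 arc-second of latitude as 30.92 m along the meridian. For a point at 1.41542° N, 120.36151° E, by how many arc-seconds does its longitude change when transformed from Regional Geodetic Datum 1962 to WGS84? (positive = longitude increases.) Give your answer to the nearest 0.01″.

Δλ = -9.51″

sin φ = 0.024701, cos φ = 0.999695, sin λ = 0.862853, cos λ = -0.505454.
East component: ΔE = −sin λ·ΔX + cos λ·ΔY = −(0.862853)(576.7) + (-0.505454)(-402.8) = -294.01 m.
1° of latitude spans 3600 × 30.92 = 111312 m; at latitude φ, 1° of longitude spans that × cos φ = 111278.0 m, so Δλ = -294.01 / 111278.0 × 3600 = -9.512″.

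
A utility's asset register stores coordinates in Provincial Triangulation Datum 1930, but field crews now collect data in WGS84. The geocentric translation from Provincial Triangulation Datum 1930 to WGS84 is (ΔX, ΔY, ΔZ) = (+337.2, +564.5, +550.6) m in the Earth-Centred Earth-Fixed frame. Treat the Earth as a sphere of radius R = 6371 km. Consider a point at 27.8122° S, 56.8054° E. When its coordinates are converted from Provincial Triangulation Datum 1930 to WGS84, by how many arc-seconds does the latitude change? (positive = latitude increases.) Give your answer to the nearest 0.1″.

sin φ = -0.466575, cos φ = 0.884482, sin λ = 0.836816, cos λ = 0.547484.
North component: ΔN = −sin φ cos λ·ΔX − sin φ sin λ·ΔY + cos φ·ΔZ = −(-0.466575)(0.547484)(337.2) − (-0.466575)(0.836816)(564.5) + (0.884482)(550.6) = 793.53 m.
1° of latitude spans πR/180 = 111195 m, so Δφ = 793.53 / 111195 × 3600 = 25.691″.

Δφ = 25.7″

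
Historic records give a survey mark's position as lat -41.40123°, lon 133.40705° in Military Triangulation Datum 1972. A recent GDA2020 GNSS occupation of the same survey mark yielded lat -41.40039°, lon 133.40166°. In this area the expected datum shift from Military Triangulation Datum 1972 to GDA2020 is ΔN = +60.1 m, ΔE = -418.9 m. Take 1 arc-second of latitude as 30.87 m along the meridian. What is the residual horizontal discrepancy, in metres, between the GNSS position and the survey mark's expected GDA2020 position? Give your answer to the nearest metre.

Observed coordinate differences: Δφ = +0.00084°, Δλ = -0.00539°.
Converting to metres (1° lat = 111132 m, cos φ = 0.750097): observed ΔN = 93.4 m, observed ΔE = -449.3 m.
Subtracting the expected shift leaves a residual of 93.4 − (60.1) = 33.3 m north and -449.3 − (-418.9) = -30.4 m east.
Residual distance = √(33.3² + (-30.4)²) = 45.1 m.

45 m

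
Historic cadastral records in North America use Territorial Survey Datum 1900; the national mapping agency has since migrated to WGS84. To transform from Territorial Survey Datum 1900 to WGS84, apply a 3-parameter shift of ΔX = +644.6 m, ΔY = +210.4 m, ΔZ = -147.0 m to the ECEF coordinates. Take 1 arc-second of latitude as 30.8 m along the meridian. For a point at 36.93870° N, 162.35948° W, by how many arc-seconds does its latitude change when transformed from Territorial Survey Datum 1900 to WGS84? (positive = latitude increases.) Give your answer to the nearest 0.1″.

Δφ = 9.4″

sin φ = 0.600960, cos φ = 0.799279, sin λ = -0.303044, cos λ = -0.952977.
North component: ΔN = −sin φ cos λ·ΔX − sin φ sin λ·ΔY + cos φ·ΔZ = −(0.600960)(-0.952977)(644.6) − (0.600960)(-0.303044)(210.4) + (0.799279)(-147.0) = 289.99 m.
1° of latitude spans 3600 × 30.80 = 110880 m, so Δφ = 289.99 / 110880 × 3600 = 9.415″.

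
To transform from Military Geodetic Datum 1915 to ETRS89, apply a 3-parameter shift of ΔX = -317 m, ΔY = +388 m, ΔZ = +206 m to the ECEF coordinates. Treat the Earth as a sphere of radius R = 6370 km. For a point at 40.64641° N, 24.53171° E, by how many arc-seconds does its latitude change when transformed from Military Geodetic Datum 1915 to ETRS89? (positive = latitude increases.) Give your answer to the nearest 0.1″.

Δφ = 7.7″

sin φ = 0.651389, cos φ = 0.758744, sin λ = 0.415197, cos λ = 0.909732.
North component: ΔN = −sin φ cos λ·ΔX − sin φ sin λ·ΔY + cos φ·ΔZ = −(0.651389)(0.909732)(-317) − (0.651389)(0.415197)(388) + (0.758744)(206) = 239.22 m.
1° of latitude spans πR/180 = 111177 m, so Δφ = 239.22 / 111177 × 3600 = 7.746″.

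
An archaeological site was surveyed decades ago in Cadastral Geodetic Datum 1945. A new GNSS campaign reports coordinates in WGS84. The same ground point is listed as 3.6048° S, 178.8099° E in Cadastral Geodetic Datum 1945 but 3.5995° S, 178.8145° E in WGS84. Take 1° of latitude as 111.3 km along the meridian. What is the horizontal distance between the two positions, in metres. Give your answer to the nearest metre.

Δφ = -3.5995° − -3.6048° = +0.0053°; Δλ = 178.8145° − 178.8099° = +0.0046°.
ΔN = Δφ × 111300 = 589.9 m; ΔE = Δλ × 111300 × cos(-3.6048°) = +0.0046 × 111300 × 0.998021 = 511.0 m.
Distance = √(ΔE² + ΔN²) = √(511.0² + 589.9²) = 780.4 m.

780 m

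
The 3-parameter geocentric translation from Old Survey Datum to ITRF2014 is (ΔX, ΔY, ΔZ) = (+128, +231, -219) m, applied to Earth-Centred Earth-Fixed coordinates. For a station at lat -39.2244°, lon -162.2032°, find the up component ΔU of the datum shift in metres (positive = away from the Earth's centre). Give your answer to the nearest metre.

At φ = -39.2244°, λ = -162.2032°: sin φ = -0.632359, cos φ = 0.774675, sin λ = -0.305642, cos λ = -0.952146.
ΔU = cos φ cos λ·ΔX + cos φ sin λ·ΔY + sin φ·ΔZ = (0.774675)(-0.952146)(128) + (0.774675)(-0.305642)(231) + (-0.632359)(-219) = -10.62 m.

ΔU = -11 m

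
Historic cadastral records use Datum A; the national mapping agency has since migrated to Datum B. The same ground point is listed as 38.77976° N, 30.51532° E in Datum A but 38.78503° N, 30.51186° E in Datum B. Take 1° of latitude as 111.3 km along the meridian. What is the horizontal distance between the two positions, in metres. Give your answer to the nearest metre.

659 m

Δφ = 38.78503° − 38.77976° = +0.00527°; Δλ = 30.51186° − 30.51532° = -0.00346°.
ΔN = Δφ × 111300 = 586.6 m; ΔE = Δλ × 111300 × cos(38.77976°) = -0.00346 × 111300 × 0.779559 = -300.2 m.
Distance = √(ΔE² + ΔN²) = √((-300.2)² + 586.6²) = 658.9 m.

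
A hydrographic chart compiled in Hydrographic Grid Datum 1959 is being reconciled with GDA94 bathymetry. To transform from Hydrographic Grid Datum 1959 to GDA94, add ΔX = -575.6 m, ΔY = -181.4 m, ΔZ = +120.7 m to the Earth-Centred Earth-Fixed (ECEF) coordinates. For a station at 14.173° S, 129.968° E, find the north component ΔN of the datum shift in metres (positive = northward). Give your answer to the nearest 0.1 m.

ΔN = 173.5 m

At φ = -14.173°, λ = 129.968°: sin φ = -0.244851, cos φ = 0.969561, sin λ = 0.766403, cos λ = -0.642360.
ΔN = −sin φ cos λ·ΔX − sin φ sin λ·ΔY + cos φ·ΔZ = −(-0.244851)(-0.642360)(-575.6) − (-0.244851)(0.766403)(-181.4) + (0.969561)(120.7) = 173.52 m.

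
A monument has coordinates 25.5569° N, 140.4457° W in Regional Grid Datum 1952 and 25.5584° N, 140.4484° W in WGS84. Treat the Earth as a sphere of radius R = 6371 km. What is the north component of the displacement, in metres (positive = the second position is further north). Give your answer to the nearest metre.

Δφ = 25.5584° − 25.5569° = +0.0015°; Δλ = -140.4484° − -140.4457° = -0.0027°.
1° along a meridian = πR/180 = 111195 m.
ΔN = Δφ × 111195 = 166.8 m; ΔE = Δλ × 111195 × cos(25.5569°) = -0.0027 × 111195 × 0.902157 = -270.9 m.

ΔN = 167 m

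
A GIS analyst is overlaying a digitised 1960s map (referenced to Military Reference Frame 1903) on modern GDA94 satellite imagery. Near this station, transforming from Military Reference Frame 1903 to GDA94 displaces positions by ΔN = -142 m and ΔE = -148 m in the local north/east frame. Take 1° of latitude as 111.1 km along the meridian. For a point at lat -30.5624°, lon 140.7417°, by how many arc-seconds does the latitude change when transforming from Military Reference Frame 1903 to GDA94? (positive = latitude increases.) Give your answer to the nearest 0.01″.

1° of latitude = 111.1 km, so Δφ = -142.0 / 111100 = -0.0012781° = -4.601″.

Δφ = -4.60″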